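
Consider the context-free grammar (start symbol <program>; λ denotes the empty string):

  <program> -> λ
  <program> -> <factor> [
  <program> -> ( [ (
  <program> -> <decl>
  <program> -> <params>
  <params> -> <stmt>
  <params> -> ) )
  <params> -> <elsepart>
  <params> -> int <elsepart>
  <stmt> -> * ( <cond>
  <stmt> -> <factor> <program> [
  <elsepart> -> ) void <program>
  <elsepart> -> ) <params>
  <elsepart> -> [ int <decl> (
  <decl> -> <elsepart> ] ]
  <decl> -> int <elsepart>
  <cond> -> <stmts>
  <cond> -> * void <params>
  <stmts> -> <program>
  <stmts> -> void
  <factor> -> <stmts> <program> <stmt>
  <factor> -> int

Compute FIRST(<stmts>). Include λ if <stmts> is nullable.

{ (, ), *, [, int, void, λ }

From <stmts> -> <program>: add FIRST(<program>) = { (, ), *, [, int, void, λ } (including λ since <program> is nullable).
<stmts> -> void contributes {void}.
Union: FIRST(<stmts>) = { (, ), *, [, int, void, λ }.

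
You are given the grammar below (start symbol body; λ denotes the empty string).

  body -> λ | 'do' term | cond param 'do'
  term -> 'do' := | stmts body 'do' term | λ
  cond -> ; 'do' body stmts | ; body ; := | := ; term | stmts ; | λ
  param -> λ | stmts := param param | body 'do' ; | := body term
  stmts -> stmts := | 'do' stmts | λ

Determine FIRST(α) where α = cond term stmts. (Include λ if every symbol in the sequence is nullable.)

{ 'do', :=, ;, λ }

Add FIRST(cond)\{λ} = { 'do', :=, ; }; cond is nullable, continue.
Add FIRST(term)\{λ} = { 'do', :=, ; }; term is nullable, continue.
Add FIRST(stmts)\{λ} = { 'do', := }; stmts is nullable, continue.
Every symbol is nullable, so include λ.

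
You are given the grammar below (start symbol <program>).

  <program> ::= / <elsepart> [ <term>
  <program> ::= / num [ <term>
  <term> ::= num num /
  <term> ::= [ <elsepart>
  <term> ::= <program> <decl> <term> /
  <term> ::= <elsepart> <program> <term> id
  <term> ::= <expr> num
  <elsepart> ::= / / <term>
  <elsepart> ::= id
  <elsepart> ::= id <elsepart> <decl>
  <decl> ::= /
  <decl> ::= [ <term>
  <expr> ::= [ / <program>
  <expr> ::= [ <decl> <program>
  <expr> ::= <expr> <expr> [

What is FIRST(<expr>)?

<expr> ::= [ / <program> contributes {[}.
<expr> ::= [ <decl> <program> contributes {[}.
From <expr> ::= <expr> <expr> [: add FIRST(<expr>) = { [ }.
Union: FIRST(<expr>) = { [ }.

{ [ }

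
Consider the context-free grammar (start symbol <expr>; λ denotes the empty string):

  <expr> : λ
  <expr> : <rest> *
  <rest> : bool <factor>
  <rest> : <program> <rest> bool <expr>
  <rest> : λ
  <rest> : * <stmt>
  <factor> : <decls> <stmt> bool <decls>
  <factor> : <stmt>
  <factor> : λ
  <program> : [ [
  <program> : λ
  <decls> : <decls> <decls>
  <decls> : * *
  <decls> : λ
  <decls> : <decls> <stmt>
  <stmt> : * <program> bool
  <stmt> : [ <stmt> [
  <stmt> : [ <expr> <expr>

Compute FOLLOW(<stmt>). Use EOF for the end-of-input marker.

{ *, [, bool }

In <rest> : * <stmt>: <stmt> is at the end, add FOLLOW(<rest>) = { *, bool }.
In <factor> : <decls> <stmt> bool <decls>: add FIRST(bool <decls>) = { bool }.
In <factor> : <stmt>: <stmt> is at the end, add FOLLOW(<factor>) = { *, bool }.
In <decls> : <decls> <stmt>: <stmt> is at the end, add FOLLOW(<decls>) = { *, [, bool }.
In <stmt> : [ <stmt> [: add FIRST([) = { [ }.
Union: FOLLOW(<stmt>) = { *, [, bool }.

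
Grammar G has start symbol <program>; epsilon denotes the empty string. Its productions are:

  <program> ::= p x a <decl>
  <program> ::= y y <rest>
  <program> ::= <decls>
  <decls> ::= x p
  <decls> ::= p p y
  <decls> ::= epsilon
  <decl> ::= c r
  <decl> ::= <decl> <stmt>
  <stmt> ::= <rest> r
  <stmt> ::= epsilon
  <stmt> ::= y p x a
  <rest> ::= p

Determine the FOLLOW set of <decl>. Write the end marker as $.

In <program> ::= p x a <decl>: <decl> is at the end, add FOLLOW(<program>) = { $ }.
In <decl> ::= <decl> <stmt>: add FIRST(<stmt>)\{epsilon} = { p, y }.
  Since <stmt> is nullable, also add FOLLOW(<decl>) = { $, p, y }.
Union: FOLLOW(<decl>) = { $, p, y }.

{ $, p, y }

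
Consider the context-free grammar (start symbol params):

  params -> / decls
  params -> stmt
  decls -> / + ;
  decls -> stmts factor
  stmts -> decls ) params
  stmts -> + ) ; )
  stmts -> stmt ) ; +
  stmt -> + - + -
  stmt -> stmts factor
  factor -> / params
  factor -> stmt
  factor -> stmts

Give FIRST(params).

{ +, / }

params -> / decls contributes {/}.
From params -> stmt: add FIRST(stmt) = { +, / }.
Union: FIRST(params) = { +, / }.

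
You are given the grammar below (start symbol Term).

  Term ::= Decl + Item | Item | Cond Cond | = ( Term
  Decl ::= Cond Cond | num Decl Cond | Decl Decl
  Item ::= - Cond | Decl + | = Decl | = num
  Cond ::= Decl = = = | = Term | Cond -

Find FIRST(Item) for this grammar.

Item ::= - Cond contributes {-}.
From Item ::= Decl +: add FIRST(Decl) = { =, num }.
Item ::= = Decl contributes {=}.
Item ::= = num contributes {=}.
Union: FIRST(Item) = { -, =, num }.

{ -, =, num }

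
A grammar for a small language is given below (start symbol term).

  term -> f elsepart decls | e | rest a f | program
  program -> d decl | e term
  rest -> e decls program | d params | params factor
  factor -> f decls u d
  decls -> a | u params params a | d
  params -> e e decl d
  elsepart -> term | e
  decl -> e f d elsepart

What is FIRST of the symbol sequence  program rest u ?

{ d, e }

Add FIRST(program) = { d, e }; program is not nullable, stop.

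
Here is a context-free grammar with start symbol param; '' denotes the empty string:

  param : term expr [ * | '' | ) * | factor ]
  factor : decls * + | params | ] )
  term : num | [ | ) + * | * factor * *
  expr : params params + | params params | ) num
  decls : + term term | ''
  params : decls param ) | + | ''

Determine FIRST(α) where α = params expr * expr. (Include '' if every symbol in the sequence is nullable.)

Add FIRST(params)\{''} = { ), *, +, [, ], num }; params is nullable, continue.
Add FIRST(expr)\{''} = { ), *, +, [, ], num }; expr is nullable, continue.
* is a terminal; add {*} and stop.

{ ), *, +, [, ], num }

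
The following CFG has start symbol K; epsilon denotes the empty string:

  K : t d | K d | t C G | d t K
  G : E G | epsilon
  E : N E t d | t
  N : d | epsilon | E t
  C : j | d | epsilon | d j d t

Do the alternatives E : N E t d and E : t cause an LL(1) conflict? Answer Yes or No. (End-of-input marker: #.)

Yes

FIRST(N E t d) = { d, t } and FIRST(t) = { t }.
Both contain t, so the two alternatives are not disjoint — LL(1) conflict.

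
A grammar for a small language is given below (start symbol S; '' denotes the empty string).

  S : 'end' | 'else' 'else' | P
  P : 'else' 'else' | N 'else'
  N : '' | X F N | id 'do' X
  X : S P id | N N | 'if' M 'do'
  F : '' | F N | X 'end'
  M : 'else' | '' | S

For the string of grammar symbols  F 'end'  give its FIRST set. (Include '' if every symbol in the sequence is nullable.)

Add FIRST(F)\{''} = { 'else', 'end', 'if', id }; F is nullable, continue.
'end' is a terminal; add {'end'} and stop.

{ 'else', 'end', 'if', id }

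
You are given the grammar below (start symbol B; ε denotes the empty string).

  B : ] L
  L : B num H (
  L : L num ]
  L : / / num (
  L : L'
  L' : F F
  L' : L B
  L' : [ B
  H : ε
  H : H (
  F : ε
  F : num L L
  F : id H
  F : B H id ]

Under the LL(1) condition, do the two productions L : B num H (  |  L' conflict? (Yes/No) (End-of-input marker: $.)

FIRST(B num H () = { ] } and FIRST(L') = { /, [, ], id, num, ε }.
Both contain ], so the two alternatives are not disjoint — LL(1) conflict.

Yes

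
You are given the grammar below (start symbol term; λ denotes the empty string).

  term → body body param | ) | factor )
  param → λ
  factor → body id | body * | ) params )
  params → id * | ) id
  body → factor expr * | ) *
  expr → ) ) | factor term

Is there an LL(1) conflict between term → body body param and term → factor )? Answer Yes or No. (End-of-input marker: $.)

Yes

FIRST(body body param) = { ) } and FIRST(factor )) = { ) }.
Both contain ), so the two alternatives are not disjoint — LL(1) conflict.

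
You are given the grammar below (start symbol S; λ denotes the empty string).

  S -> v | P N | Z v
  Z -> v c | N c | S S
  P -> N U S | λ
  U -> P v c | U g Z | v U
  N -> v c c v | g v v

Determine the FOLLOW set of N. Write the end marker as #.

In S -> P N: N is at the end, add FOLLOW(S) = { #, g, v }.
In Z -> N c: add FIRST(c) = { c }.
In P -> N U S: add FIRST(U S) = { g, v }.
Union: FOLLOW(N) = { #, c, g, v }.

{ #, c, g, v }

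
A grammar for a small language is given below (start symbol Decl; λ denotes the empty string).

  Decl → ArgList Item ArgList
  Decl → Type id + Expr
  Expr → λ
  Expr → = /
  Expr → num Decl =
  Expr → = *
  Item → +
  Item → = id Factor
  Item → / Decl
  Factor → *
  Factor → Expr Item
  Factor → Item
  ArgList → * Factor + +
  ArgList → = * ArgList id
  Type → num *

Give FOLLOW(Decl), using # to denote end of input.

{ #, *, +, = }

Decl is the start symbol, so # ∈ FOLLOW(Decl).
In Expr → num Decl =: add FIRST(=) = { = }.
In Item → / Decl: Decl is at the end, add FOLLOW(Item) = { *, +, = }.
Union: FOLLOW(Decl) = { #, *, +, = }.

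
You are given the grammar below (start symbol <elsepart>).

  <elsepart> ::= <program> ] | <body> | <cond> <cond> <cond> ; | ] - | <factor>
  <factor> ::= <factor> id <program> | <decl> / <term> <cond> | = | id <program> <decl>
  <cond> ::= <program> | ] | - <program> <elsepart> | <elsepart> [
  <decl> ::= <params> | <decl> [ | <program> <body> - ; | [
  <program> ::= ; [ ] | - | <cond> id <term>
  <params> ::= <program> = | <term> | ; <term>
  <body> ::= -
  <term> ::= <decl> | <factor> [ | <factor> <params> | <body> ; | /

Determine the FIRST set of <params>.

{ -, /, ;, =, [, ], id }

From <params> ::= <program> =: add FIRST(<program>) = { -, /, ;, =, [, ], id }.
From <params> ::= <term>: add FIRST(<term>) = { -, /, ;, =, [, ], id }.
<params> ::= ; <term> contributes {;}.
Union: FIRST(<params>) = { -, /, ;, =, [, ], id }.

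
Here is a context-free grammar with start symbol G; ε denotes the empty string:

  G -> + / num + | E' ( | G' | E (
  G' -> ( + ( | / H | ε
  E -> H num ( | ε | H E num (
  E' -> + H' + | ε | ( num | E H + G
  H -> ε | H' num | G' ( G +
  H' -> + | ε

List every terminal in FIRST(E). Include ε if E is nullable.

From E -> H num (: H nullable, take FIRST(H) ∪ {num} = { (, +, /, num }.
E -> ε contributes ε.
From E -> H E num (: H, E nullable, take FIRST(H) ∪ FIRST(E) ∪ {num} = { (, +, /, num }.
Union: FIRST(E) = { (, +, /, num, ε }.

{ (, +, /, num, ε }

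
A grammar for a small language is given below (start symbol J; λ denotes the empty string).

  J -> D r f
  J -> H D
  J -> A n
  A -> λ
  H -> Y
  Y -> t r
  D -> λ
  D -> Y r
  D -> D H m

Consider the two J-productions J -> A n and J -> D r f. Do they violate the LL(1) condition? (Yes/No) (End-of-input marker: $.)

No

FIRST(A n) = { n } and FIRST(D r f) = { r, t }.
The FIRST sets are disjoint and neither alternative is nullable — no conflict.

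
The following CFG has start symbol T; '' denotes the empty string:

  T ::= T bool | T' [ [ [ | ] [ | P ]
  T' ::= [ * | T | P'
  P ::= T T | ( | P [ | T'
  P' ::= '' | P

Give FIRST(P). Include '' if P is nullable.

From P ::= T T: add FIRST(T) = { (, [, ] }.
P ::= ( contributes {(}.
From P ::= P [: P nullable, take FIRST(P) ∪ {[} = { (, [, ] }.
From P ::= T': add FIRST(T') = { (, [, ], '' } (including '' since T' is nullable).
Union: FIRST(P) = { (, [, ], '' }.

{ (, [, ], '' }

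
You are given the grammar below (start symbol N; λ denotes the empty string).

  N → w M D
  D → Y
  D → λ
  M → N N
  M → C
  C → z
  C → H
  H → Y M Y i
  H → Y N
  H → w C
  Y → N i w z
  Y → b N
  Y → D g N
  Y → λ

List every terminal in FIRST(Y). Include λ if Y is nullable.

{ b, g, w, λ }

From Y → N i w z: add FIRST(N) = { w }.
Y → b N contributes {b}.
From Y → D g N: D nullable, take FIRST(D) ∪ {g} = { b, g, w }.
Y → λ contributes λ.
Union: FIRST(Y) = { b, g, w, λ }.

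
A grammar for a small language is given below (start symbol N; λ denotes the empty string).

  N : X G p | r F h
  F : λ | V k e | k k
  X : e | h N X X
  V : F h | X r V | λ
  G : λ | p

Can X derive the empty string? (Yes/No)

No

Nullable nonterminals: F, G, V.
No production of X has an RHS whose symbols are all nullable, so X is not nullable.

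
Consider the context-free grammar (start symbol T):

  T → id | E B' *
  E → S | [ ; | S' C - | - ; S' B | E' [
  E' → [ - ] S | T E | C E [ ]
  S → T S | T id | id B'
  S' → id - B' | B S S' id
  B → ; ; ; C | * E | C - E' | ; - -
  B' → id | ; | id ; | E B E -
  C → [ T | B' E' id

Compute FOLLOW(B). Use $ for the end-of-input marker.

{ *, -, ;, [, id }

In E → - ; S' B: B is at the end, add FOLLOW(E) = { *, -, ;, [, id }.
In S' → B S S' id: add FIRST(S S' id) = { *, -, ;, [, id }.
In B' → E B E -: add FIRST(E -) = { *, -, ;, [, id }.
Union: FOLLOW(B) = { *, -, ;, [, id }.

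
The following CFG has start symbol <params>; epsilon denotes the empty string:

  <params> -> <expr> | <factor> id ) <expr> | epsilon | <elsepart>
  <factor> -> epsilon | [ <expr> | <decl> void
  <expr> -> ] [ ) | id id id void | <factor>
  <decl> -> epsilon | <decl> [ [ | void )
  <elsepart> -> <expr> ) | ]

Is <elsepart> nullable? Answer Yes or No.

Nullable nonterminals: <decl>, <expr>, <factor>, <params>.
No production of <elsepart> has an RHS whose symbols are all nullable, so <elsepart> is not nullable.

No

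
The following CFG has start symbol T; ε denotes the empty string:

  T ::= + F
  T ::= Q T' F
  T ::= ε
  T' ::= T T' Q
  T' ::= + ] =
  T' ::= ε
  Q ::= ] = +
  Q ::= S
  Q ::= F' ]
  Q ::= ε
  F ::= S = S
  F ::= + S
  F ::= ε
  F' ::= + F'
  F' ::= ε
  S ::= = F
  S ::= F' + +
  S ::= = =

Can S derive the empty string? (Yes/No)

No

Nullable nonterminals: F, F', Q, T, T'.
No production of S has an RHS whose symbols are all nullable, so S is not nullable.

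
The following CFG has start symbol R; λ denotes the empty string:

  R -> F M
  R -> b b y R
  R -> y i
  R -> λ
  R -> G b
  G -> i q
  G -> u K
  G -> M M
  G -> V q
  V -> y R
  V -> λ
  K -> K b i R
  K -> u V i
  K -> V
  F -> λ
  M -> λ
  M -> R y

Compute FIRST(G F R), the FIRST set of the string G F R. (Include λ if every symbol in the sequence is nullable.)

{ b, i, q, u, y, λ }

Add FIRST(G)\{λ} = { b, i, q, u, y }; G is nullable, continue.
Add FIRST(F)\{λ} = {  }; F is nullable, continue.
Add FIRST(R)\{λ} = { b, i, q, u, y }; R is nullable, continue.
Every symbol is nullable, so include λ.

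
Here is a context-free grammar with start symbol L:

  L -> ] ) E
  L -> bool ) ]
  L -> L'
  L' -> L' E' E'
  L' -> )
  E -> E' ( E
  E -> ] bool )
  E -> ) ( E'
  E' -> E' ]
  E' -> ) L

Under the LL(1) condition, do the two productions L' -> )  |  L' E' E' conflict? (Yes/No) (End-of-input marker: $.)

FIRST()) = { ) } and FIRST(L' E' E') = { ) }.
Both contain ), so the two alternatives are not disjoint — LL(1) conflict.

Yes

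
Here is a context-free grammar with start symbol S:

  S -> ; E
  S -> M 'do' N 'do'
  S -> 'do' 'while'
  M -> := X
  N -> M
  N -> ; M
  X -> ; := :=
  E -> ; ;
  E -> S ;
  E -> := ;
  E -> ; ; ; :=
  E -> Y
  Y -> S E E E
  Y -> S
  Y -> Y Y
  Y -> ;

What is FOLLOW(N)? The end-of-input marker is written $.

In S -> M 'do' N 'do': add FIRST('do') = { 'do' }.
Union: FOLLOW(N) = { 'do' }.

{ 'do' }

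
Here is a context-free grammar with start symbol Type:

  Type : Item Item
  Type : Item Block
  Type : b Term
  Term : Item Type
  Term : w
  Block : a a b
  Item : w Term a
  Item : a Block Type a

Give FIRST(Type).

{ a, b, w }

From Type : Item Item: add FIRST(Item) = { a, w }.
From Type : Item Block: add FIRST(Item) = { a, w }.
Type : b Term contributes {b}.
Union: FIRST(Type) = { a, b, w }.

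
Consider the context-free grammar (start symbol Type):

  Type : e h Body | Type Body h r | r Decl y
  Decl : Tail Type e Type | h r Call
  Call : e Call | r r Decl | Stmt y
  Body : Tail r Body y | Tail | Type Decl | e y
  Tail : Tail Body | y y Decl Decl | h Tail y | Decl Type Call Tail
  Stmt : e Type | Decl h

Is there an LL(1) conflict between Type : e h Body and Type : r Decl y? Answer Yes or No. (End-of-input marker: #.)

No

FIRST(e h Body) = { e } and FIRST(r Decl y) = { r }.
The FIRST sets are disjoint and neither alternative is nullable — no conflict.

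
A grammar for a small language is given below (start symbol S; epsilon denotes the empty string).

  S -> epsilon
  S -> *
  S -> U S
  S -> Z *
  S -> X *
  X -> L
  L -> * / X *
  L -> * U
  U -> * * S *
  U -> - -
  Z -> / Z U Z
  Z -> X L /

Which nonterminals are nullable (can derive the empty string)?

{ S }

Directly nullable (have an epsilon-production): S.
No other nonterminal has a production whose RHS symbols are all nullable.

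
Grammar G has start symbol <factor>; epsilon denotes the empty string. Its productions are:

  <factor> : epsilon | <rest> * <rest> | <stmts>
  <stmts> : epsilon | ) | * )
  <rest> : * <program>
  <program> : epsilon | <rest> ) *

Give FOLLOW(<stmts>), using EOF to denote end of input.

{ EOF }

In <factor> : <stmts>: <stmts> is at the end, add FOLLOW(<factor>) = { EOF }.
Union: FOLLOW(<stmts>) = { EOF }.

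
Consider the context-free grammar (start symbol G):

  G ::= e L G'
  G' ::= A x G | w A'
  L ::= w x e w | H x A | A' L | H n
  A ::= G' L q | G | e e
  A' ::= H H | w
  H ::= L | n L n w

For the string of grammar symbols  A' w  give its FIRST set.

Add FIRST(A') = { n, w }; A' is not nullable, stop.

{ n, w }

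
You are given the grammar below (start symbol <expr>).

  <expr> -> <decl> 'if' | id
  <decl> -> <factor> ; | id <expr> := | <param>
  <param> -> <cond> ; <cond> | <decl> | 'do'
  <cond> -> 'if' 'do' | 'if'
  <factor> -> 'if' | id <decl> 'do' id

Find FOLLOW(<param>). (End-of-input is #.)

In <decl> -> <param>: <param> is at the end, add FOLLOW(<decl>) = { 'do', 'if' }.
Union: FOLLOW(<param>) = { 'do', 'if' }.

{ 'do', 'if' }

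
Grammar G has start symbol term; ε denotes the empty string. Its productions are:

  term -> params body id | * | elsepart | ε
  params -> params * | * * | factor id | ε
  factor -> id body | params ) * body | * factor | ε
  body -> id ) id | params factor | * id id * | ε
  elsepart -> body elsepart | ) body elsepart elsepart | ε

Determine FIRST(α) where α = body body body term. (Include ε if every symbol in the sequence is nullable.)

{ ), *, id, ε }

Add FIRST(body)\{ε} = { ), *, id }; body is nullable, continue.
Add FIRST(body)\{ε} = { ), *, id }; body is nullable, continue.
Add FIRST(body)\{ε} = { ), *, id }; body is nullable, continue.
Add FIRST(term)\{ε} = { ), *, id }; term is nullable, continue.
Every symbol is nullable, so include ε.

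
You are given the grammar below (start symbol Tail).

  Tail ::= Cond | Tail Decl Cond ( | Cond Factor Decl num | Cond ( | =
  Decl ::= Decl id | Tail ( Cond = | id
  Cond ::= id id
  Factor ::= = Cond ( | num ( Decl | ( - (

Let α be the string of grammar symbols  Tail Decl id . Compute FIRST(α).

Add FIRST(Tail) = { =, id }; Tail is not nullable, stop.

{ =, id }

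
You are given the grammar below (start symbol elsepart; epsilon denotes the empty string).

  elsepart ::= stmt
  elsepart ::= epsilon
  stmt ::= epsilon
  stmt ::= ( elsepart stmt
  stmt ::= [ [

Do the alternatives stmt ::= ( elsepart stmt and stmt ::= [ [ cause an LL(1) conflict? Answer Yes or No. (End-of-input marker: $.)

FIRST(( elsepart stmt) = { ( } and FIRST([ [) = { [ }.
The FIRST sets are disjoint and neither alternative is nullable — no conflict.

No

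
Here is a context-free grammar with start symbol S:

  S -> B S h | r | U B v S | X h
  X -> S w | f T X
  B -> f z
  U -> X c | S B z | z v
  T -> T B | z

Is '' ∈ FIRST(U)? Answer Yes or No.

No

No nonterminal in this grammar is nullable.
No production of U has an RHS whose symbols are all nullable, so U is not nullable.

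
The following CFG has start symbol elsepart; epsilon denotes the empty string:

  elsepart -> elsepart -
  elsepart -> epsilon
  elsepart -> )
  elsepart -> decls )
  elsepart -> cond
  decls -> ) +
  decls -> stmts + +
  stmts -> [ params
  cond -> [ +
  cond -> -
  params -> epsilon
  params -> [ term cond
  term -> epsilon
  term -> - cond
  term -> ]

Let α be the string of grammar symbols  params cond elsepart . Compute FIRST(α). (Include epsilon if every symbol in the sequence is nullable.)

Add FIRST(params)\{epsilon} = { [ }; params is nullable, continue.
Add FIRST(cond) = { -, [ }; cond is not nullable, stop.

{ -, [ }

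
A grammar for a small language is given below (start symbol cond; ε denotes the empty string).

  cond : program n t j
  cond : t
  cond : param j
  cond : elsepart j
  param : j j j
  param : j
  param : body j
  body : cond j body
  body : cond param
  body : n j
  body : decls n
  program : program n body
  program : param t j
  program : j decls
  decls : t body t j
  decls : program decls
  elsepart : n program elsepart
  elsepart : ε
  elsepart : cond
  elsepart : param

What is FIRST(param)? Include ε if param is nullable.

param : j j j contributes {j}.
param : j contributes {j}.
From param : body j: add FIRST(body) = { j, n, t }.
Union: FIRST(param) = { j, n, t }.

{ j, n, t }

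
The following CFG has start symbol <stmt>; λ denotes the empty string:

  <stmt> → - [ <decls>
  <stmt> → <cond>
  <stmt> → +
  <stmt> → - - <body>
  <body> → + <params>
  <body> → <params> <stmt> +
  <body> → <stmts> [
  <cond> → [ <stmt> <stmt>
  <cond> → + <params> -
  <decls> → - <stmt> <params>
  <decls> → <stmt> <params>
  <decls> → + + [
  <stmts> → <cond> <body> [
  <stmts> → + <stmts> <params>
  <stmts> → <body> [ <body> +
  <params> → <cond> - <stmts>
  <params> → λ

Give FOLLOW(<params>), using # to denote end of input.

In <body> → + <params>: <params> is at the end, add FOLLOW(<body>) = { #, +, -, [ }.
In <body> → <params> <stmt> +: add FIRST(<stmt> +) = { +, -, [ }.
In <cond> → + <params> -: add FIRST(-) = { - }.
In <decls> → - <stmt> <params>: <params> is at the end, add FOLLOW(<decls>) = { #, +, -, [ }.
In <decls> → <stmt> <params>: <params> is at the end, add FOLLOW(<decls>) = { #, +, -, [ }.
In <stmts> → + <stmts> <params>: <params> is at the end, add FOLLOW(<stmts>) = { #, +, -, [ }.
Union: FOLLOW(<params>) = { #, +, -, [ }.

{ #, +, -, [ }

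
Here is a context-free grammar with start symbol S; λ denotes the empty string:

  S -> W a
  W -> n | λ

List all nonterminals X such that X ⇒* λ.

{ W }

Directly nullable (have an λ-production): W.
No other nonterminal has a production whose RHS symbols are all nullable.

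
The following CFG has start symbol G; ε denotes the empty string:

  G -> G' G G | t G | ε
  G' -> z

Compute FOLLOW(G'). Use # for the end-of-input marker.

In G -> G' G G: add FIRST(G G)\{ε} = { t, z }.
  Since G G is nullable, also add FOLLOW(G) = { #, t, z }.
Union: FOLLOW(G') = { #, t, z }.

{ #, t, z }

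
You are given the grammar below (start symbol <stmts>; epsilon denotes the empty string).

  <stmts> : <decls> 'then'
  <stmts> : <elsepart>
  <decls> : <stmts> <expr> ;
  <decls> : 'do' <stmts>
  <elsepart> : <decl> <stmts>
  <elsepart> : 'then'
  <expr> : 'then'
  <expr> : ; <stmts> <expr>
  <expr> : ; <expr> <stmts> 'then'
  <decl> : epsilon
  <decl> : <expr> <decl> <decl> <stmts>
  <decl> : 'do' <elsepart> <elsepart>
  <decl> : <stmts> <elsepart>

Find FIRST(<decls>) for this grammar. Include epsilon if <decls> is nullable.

From <decls> : <stmts> <expr> ;: add FIRST(<stmts>) = { 'do', 'then', ; }.
<decls> : 'do' <stmts> contributes {'do'}.
Union: FIRST(<decls>) = { 'do', 'then', ; }.

{ 'do', 'then', ; }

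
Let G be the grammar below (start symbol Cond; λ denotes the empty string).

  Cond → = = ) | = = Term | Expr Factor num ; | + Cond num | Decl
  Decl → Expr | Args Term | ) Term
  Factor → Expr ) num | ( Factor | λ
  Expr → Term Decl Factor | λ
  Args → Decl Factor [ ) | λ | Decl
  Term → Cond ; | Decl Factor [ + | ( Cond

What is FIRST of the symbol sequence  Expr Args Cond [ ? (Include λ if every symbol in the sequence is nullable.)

{ (, ), +, ;, =, [, num }

Add FIRST(Expr)\{λ} = { (, ), +, ;, =, [, num }; Expr is nullable, continue.
Add FIRST(Args)\{λ} = { (, ), +, ;, =, [, num }; Args is nullable, continue.
Add FIRST(Cond)\{λ} = { (, ), +, ;, =, [, num }; Cond is nullable, continue.
[ is a terminal; add {[} and stop.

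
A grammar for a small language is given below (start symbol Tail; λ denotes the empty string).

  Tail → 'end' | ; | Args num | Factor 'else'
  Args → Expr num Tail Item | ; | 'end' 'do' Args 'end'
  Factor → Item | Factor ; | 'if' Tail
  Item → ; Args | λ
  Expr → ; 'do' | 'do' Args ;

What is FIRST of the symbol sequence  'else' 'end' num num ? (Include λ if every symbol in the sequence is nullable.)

{ 'else' }

'else' is a terminal; add {'else'} and stop.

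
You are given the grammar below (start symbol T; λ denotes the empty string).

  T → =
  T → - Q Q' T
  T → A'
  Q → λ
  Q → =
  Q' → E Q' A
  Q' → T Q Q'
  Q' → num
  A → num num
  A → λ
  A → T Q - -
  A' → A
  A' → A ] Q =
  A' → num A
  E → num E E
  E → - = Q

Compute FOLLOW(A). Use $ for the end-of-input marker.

In Q' → E Q' A: A is at the end, add FOLLOW(Q') = { $, -, =, ], num }.
In A' → A: A is at the end, add FOLLOW(A') = { $, -, =, ], num }.
In A' → A ] Q =: add FIRST(] Q =) = { ] }.
In A' → num A: A is at the end, add FOLLOW(A') = { $, -, =, ], num }.
Union: FOLLOW(A) = { $, -, =, ], num }.

{ $, -, =, ], num }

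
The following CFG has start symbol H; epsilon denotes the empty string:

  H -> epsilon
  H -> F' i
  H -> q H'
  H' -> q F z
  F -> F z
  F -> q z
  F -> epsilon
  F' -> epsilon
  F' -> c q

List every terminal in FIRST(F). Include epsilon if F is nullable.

From F -> F z: F nullable, take FIRST(F) ∪ {z} = { q, z }.
F -> q z contributes {q}.
F -> epsilon contributes epsilon.
Union: FIRST(F) = { q, z, epsilon }.

{ q, z, epsilon }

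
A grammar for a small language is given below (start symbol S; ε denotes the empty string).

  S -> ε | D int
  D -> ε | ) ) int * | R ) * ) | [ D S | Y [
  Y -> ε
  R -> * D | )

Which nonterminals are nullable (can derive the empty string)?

{ D, S, Y }

Directly nullable (have an ε-production): S, D, Y.
No other nonterminal has a production whose RHS symbols are all nullable.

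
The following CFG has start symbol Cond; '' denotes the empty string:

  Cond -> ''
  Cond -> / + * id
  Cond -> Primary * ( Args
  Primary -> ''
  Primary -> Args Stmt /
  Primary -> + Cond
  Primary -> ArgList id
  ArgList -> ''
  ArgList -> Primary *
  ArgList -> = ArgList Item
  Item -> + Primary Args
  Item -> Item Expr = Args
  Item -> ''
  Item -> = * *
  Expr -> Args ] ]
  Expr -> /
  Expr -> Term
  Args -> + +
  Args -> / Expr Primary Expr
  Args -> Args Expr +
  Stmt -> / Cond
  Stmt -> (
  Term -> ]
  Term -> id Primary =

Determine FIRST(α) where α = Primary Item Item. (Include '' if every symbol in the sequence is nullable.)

{ *, +, /, =, ], id, '' }

Add FIRST(Primary)\{''} = { *, +, /, =, id }; Primary is nullable, continue.
Add FIRST(Item)\{''} = { +, /, =, ], id }; Item is nullable, continue.
Add FIRST(Item)\{''} = { +, /, =, ], id }; Item is nullable, continue.
Every symbol is nullable, so include ''.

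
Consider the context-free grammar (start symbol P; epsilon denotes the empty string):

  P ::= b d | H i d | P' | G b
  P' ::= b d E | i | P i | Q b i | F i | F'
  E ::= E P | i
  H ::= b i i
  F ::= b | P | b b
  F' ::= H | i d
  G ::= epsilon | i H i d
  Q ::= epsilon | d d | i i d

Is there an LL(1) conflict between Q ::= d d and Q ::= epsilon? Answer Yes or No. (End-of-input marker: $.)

FIRST(d d) = { d } and FIRST(epsilon) = { epsilon }.
The second is nullable but FOLLOW(Q) = { b } is disjoint from FIRST of the first.

No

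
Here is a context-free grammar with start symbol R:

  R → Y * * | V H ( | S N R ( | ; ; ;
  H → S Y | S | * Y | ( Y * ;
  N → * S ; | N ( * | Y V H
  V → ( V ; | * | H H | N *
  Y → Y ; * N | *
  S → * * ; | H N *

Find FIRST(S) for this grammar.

S → * * ; contributes {*}.
From S → H N *: add FIRST(H) = { (, * }.
Union: FIRST(S) = { (, * }.

{ (, * }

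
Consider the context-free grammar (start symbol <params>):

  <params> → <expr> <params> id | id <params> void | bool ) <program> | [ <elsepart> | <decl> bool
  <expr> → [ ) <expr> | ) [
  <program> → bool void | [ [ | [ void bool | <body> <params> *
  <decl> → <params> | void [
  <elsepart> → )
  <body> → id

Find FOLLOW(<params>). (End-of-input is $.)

{ $, *, bool, id, void }

<params> is the start symbol, so $ ∈ FOLLOW(<params>).
In <params> → <expr> <params> id: add FIRST(id) = { id }.
In <params> → id <params> void: add FIRST(void) = { void }.
In <program> → <body> <params> *: add FIRST(*) = { * }.
In <decl> → <params>: <params> is at the end, add FOLLOW(<decl>) = { bool }.
Union: FOLLOW(<params>) = { $, *, bool, id, void }.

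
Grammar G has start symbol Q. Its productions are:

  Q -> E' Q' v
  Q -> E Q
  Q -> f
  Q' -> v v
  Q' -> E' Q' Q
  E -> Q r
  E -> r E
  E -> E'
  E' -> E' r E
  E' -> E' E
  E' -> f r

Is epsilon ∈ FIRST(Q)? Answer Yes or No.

No

No nonterminal in this grammar is nullable.
No production of Q has an RHS whose symbols are all nullable, so Q is not nullable.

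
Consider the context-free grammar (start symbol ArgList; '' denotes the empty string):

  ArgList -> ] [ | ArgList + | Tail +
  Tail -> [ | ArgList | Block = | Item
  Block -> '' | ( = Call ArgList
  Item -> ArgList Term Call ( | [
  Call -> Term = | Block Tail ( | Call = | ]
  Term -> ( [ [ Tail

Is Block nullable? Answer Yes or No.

Block has an ''-production, so Block ⇒ ''.

Yes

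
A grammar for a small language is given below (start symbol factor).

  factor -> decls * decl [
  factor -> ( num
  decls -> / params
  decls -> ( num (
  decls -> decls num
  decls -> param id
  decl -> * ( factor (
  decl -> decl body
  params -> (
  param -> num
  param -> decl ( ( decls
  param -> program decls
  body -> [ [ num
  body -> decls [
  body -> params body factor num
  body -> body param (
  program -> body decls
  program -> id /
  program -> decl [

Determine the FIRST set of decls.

decls -> / params contributes {/}.
decls -> ( num ( contributes {(}.
From decls -> decls num: add FIRST(decls) = { (, *, /, [, id, num }.
From decls -> param id: add FIRST(param) = { (, *, /, [, id, num }.
Union: FIRST(decls) = { (, *, /, [, id, num }.

{ (, *, /, [, id, num }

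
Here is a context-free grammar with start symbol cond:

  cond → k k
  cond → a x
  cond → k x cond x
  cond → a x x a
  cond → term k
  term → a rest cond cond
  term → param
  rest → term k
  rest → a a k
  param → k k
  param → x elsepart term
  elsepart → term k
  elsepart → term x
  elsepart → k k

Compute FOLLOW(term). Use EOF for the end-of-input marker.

In cond → term k: add FIRST(k) = { k }.
In rest → term k: add FIRST(k) = { k }.
In param → x elsepart term: term is at the end, add FOLLOW(param) = { k, x }.
In elsepart → term k: add FIRST(k) = { k }.
In elsepart → term x: add FIRST(x) = { x }.
Union: FOLLOW(term) = { k, x }.

{ k, x }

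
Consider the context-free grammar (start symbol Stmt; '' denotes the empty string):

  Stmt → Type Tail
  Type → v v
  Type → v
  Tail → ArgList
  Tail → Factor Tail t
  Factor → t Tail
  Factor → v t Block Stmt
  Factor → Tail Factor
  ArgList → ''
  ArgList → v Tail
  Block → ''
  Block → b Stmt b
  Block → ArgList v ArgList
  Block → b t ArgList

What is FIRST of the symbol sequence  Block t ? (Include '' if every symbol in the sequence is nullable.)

Add FIRST(Block)\{''} = { b, v }; Block is nullable, continue.
t is a terminal; add {t} and stop.

{ b, t, v }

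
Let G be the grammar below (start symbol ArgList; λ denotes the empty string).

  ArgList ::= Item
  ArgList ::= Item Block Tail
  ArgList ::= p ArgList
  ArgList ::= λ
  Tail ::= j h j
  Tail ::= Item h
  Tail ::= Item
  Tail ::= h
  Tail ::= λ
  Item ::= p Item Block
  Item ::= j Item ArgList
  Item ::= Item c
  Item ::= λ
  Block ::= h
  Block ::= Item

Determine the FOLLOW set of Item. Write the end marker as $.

{ $, c, h, j, p }

In ArgList ::= Item: Item is at the end, add FOLLOW(ArgList) = { $, c, h, j, p }.
In ArgList ::= Item Block Tail: add FIRST(Block Tail)\{λ} = { c, h, j, p }.
  Since Block Tail is nullable, also add FOLLOW(ArgList) = { $, c, h, j, p }.
In Tail ::= Item h: add FIRST(h) = { h }.
In Tail ::= Item: Item is at the end, add FOLLOW(Tail) = { $, c, h, j, p }.
In Item ::= p Item Block: add FIRST(Block)\{λ} = { c, h, j, p }.
  Since Block is nullable, also add FOLLOW(Item) = { $, c, h, j, p }.
In Item ::= j Item ArgList: add FIRST(ArgList)\{λ} = { c, h, j, p }.
  Since ArgList is nullable, also add FOLLOW(Item) = { $, c, h, j, p }.
In Item ::= Item c: add FIRST(c) = { c }.
In Block ::= Item: Item is at the end, add FOLLOW(Block) = { $, c, h, j, p }.
Union: FOLLOW(Item) = { $, c, h, j, p }.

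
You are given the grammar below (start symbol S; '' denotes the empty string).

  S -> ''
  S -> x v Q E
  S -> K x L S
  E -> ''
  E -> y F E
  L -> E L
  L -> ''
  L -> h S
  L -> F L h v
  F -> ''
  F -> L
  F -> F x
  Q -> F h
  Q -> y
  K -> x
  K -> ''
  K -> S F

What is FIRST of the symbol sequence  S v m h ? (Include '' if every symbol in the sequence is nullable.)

Add FIRST(S)\{''} = { h, x, y }; S is nullable, continue.
v is a terminal; add {v} and stop.

{ h, v, x, y }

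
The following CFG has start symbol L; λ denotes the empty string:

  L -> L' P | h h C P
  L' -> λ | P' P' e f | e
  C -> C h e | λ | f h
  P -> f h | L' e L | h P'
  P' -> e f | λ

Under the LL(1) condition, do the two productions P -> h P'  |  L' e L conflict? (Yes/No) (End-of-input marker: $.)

No

FIRST(h P') = { h } and FIRST(L' e L) = { e }.
The FIRST sets are disjoint and neither alternative is nullable — no conflict.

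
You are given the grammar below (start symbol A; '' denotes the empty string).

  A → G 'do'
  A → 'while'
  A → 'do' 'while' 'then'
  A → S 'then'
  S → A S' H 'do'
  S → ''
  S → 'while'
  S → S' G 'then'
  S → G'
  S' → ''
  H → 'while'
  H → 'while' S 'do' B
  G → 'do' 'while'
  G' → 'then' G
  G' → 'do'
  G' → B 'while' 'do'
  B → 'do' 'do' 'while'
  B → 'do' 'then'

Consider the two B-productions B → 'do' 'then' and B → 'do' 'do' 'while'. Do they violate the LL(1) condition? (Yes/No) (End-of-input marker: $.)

FIRST('do' 'then') = { 'do' } and FIRST('do' 'do' 'while') = { 'do' }.
Both contain 'do', so the two alternatives are not disjoint — LL(1) conflict.

Yes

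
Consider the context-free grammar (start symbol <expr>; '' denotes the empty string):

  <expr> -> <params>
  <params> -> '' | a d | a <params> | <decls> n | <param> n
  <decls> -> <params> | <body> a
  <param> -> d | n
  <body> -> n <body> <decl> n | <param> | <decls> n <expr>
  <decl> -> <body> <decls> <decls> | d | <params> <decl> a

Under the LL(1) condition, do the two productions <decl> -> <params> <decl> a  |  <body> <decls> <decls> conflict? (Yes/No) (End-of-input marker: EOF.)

Yes

FIRST(<params> <decl> a) = { a, d, n } and FIRST(<body> <decls> <decls>) = { a, d, n }.
Both contain a, so the two alternatives are not disjoint — LL(1) conflict.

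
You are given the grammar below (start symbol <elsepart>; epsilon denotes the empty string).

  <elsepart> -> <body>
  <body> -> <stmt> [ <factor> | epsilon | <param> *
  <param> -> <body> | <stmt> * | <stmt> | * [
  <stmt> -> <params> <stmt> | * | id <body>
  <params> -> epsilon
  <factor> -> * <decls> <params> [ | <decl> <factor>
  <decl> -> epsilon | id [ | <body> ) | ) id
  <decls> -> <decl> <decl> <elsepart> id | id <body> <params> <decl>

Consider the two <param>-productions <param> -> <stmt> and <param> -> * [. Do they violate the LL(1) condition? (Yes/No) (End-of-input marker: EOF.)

FIRST(<stmt>) = { *, id } and FIRST(* [) = { * }.
Both contain *, so the two alternatives are not disjoint — LL(1) conflict.

Yes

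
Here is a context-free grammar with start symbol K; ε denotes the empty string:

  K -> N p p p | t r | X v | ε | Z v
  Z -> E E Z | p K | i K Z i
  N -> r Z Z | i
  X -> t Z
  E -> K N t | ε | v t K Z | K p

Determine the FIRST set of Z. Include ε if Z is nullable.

From Z -> E E Z: E, E nullable, take FIRST(E) ∪ FIRST(E) ∪ FIRST(Z) = { i, p, r, t, v }.
Z -> p K contributes {p}.
Z -> i K Z i contributes {i}.
Union: FIRST(Z) = { i, p, r, t, v }.

{ i, p, r, t, v }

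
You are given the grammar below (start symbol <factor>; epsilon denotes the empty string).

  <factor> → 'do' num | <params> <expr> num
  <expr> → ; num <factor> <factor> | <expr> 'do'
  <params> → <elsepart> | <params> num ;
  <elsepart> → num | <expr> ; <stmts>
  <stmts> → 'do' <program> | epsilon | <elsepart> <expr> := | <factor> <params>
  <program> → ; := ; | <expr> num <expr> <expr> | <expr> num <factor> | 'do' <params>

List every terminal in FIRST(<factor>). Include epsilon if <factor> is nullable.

<factor> → 'do' num contributes {'do'}.
From <factor> → <params> <expr> num: add FIRST(<params>) = { ;, num }.
Union: FIRST(<factor>) = { 'do', ;, num }.

{ 'do', ;, num }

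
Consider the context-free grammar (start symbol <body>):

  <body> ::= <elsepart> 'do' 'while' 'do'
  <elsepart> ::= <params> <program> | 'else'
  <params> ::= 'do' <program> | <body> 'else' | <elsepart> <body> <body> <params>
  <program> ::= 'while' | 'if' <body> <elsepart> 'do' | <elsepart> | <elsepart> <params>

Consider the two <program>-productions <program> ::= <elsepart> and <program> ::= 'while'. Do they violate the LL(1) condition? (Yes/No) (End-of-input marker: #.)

No

FIRST(<elsepart>) = { 'do', 'else' } and FIRST('while') = { 'while' }.
The FIRST sets are disjoint and neither alternative is nullable — no conflict.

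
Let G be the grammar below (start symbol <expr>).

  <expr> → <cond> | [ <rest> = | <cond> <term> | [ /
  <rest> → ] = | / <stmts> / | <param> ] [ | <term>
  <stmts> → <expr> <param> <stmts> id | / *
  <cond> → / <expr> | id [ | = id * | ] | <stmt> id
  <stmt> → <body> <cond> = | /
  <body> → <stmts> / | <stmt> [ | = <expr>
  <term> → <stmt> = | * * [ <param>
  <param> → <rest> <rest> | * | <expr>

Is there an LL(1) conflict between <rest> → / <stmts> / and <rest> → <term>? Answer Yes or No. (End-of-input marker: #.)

Yes

FIRST(/ <stmts> /) = { / } and FIRST(<term>) = { *, /, =, [, ], id }.
Both contain /, so the two alternatives are not disjoint — LL(1) conflict.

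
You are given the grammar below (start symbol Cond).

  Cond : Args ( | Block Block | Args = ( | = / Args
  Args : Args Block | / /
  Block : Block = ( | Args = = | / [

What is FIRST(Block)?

{ / }

From Block : Block = (: add FIRST(Block) = { / }.
From Block : Args = =: add FIRST(Args) = { / }.
Block : / [ contributes {/}.
Union: FIRST(Block) = { / }.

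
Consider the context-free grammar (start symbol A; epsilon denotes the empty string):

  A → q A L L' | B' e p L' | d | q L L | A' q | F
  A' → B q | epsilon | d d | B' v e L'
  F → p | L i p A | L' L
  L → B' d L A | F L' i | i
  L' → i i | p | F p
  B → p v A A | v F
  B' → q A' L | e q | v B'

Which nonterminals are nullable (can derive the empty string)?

Directly nullable (have an epsilon-production): A'.
No other nonterminal has a production whose RHS symbols are all nullable.

{ A' }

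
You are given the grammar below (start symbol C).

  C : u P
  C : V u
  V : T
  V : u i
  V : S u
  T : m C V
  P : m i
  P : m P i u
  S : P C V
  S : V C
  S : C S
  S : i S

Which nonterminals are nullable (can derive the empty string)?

{ } (none)

No nonterminal has an empty production or an RHS whose symbols are all nullable.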